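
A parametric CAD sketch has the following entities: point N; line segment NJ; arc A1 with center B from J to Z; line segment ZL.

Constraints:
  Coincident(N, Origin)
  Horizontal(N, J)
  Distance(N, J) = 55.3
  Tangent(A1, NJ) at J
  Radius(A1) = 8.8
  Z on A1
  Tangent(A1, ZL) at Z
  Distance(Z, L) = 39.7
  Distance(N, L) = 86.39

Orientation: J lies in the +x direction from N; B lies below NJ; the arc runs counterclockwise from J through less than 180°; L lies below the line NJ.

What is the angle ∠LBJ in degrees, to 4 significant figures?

153.1°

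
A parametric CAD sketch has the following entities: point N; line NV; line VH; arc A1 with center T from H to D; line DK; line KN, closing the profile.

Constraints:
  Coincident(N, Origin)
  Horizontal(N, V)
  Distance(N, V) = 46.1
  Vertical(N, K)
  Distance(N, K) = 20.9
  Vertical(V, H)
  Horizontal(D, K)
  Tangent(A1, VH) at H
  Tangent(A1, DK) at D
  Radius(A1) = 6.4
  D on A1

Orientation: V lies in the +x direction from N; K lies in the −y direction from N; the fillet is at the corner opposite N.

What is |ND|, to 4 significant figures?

44.87

N is at the origin; N and V share the same y with |NV| = 46.1 and V on the +x side, so V = (46.10, 0.000). NK is vertical with |NK| = 20.9 and K on the −y side, so K = (0.000, -20.90). The virtual corner opposite N is at (46.10, -20.90). The tangent condition forces TH to be normal to VH and since A1 is tangent to DK there, TD ⟂ DK, with radius 6.4, so the center T sits 6.4 in from both sides at T = (39.70, -14.50). That places the tangent points at H = (46.10, -14.50) on VH and D = (39.70, -20.90) on DK. Then |ND| = |D − N| = 44.87.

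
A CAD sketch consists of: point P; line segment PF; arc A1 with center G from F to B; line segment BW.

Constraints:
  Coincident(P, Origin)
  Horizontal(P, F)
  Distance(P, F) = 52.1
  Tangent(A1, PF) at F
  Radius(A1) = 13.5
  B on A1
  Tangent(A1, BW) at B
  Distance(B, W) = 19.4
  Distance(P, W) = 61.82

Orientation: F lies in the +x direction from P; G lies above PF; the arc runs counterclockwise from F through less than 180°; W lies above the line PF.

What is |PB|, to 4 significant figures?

66.17

P is at the origin; PF is horizontal with |PF| = 52.1 and F on the +x side, so F = (52.10, 0.000). Tangency of A1 to PF means the radius GF is perpendicular to PF, so G = F + (0, 13.5) = (52.10, 13.50). Since GB ⟂ BW (tangency), |GW| = √(13.5² + 19.4²) = 23.63 regardless of where B sits on A1. So W lies on both circle(P, 61.82) and circle(G, 23.63); the above-PF intersection is W = (49.53, 36.99). B is the foot of the tangent from W: B = (62.28, 22.37).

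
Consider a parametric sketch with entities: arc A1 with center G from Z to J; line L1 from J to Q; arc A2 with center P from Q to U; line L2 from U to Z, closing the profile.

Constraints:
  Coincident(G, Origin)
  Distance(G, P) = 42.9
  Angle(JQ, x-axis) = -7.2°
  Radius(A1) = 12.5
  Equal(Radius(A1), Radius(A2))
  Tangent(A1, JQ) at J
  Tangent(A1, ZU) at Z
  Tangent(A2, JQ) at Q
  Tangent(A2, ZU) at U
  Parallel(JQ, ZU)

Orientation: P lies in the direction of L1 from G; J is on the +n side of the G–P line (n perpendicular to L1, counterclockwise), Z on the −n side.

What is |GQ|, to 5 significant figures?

44.684

Tangency of A1 to both parallel lines with radius 12.5 puts J and Z at G ± 12.5·n: J = (1.5667, 12.401), Z = (-1.5667, -12.401). Equal radii place Q and U the same way about P: Q = P + 12.5·n = (44.128, 7.0246), U = P − 12.5·n = (40.995, -17.778). Then |GQ| = |Q − G| = 44.684.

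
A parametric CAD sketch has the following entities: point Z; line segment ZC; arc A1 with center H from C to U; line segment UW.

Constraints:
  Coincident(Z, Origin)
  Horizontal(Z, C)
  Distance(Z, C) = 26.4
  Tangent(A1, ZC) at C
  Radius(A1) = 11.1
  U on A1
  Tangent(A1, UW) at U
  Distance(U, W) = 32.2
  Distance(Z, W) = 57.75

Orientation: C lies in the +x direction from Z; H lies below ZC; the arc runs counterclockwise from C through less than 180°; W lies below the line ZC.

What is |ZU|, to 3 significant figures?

25.6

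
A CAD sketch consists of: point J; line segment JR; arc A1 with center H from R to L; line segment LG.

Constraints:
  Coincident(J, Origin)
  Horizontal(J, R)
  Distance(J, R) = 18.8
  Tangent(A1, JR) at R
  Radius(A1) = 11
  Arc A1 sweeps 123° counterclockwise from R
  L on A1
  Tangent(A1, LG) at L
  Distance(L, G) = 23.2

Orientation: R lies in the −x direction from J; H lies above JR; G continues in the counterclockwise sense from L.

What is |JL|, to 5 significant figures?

19.503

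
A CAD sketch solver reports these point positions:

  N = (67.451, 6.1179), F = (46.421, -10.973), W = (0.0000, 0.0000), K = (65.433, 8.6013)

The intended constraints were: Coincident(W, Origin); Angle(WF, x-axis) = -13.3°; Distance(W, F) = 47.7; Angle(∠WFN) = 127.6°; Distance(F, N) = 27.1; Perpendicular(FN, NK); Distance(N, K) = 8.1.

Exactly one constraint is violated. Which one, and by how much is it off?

Distance(N, K) = 8.1 — off by 4.90.

W = (0.00, 0.00) ✓; WF at -13.30° ✓; |WF| = 47.70 ✓; ∠WFN = 127.6° ✓; |FN| = 27.10 ✓; ∠(FN, NK) = 90.00° ✓; |NK| = 3.200 ✗.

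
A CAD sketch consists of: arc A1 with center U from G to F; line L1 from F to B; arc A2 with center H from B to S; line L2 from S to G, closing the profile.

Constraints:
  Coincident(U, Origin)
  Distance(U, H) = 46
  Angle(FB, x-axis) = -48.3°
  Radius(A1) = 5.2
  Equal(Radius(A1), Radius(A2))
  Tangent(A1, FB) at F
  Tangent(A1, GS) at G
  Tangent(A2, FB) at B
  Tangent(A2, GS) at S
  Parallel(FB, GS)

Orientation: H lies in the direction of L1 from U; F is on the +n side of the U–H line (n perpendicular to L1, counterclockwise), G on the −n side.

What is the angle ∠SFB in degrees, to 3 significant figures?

12.7°

The slot axis is L1's direction at -48.3°, so u = (cos -48.3°, sin -48.3°) = (0.665, -0.747) and n = (−sin -48.3°, cos -48.3°) = (0.747, 0.665). U is at the origin and H lies 46.0 along u from U, so H = 46.0·u = (30.6, -34.3). Tangency of A1 to both parallel lines with radius 5.2 puts F and G at U ± 5.2·n: F = (3.88, 3.46), G = (-3.88, -3.46). Equal radii place B and S the same way about H: B = H + 5.2·n = (34.5, -30.9), S = H − 5.2·n = (26.7, -37.8). Then cos ∠SFB = FS·FB / (|FS||FB|), giving 12.7°.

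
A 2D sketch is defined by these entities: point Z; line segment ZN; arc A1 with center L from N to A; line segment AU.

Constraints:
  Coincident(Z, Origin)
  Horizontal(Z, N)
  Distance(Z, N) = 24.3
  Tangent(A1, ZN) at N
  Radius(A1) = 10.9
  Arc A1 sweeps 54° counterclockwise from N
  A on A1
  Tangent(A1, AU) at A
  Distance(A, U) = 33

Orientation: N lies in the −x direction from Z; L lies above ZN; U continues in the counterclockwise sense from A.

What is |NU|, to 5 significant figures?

42.059

Z is at the origin; Z and N share the same y with |ZN| = 24.3 and N on the −x side, so N = (-24.300, 0.0000). The tangent condition forces LN to be normal to ZN, so L = N + (0, 10.9) = (-24.300, 10.900). On A1, N sits at bearing -90° from L; a 54° counterclockwise sweep puts A at bearing -36°, so A = L + 10.9·(cos -36°, sin -36°) = (-15.482, 4.4931). Since A1 is tangent to AU there, LA ⟂ AU, so AU runs along (−sin -36°, cos -36°); with |AU| = 33.0, U = (3.9152, 31.191). Then |NU| = |U − N| = 42.059.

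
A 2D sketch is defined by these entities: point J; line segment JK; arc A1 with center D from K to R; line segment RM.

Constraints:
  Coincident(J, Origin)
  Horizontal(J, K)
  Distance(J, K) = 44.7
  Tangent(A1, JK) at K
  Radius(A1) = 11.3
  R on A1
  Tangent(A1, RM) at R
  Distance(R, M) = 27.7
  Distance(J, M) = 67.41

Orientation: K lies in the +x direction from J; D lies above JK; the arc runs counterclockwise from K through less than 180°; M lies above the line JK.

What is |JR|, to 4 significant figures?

57.23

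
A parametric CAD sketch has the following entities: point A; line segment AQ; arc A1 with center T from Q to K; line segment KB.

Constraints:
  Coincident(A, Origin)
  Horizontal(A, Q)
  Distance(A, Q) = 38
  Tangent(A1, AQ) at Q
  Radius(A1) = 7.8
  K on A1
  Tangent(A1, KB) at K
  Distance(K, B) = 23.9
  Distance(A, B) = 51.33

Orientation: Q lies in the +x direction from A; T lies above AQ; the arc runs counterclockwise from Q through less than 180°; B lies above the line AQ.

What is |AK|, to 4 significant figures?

46.58

Checks: |TK| = 7.800 ✓; ∠(TK, KB) = 90.00° ✓; |KB| = 23.90 ✓; |AB| = 51.33 ✓.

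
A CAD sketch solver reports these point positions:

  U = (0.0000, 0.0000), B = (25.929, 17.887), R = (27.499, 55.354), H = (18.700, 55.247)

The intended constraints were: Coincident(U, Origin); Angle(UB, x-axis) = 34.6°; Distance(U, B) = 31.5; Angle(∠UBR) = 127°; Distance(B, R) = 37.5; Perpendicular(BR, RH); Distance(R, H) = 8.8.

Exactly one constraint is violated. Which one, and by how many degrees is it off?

Perpendicular(BR, RH) — off by 3.10°.

U = (0.00, 0.00) ✓; UB at 34.60° ✓; |UB| = 31.50 ✓; ∠UBR = 127.0° ✓; |BR| = 37.50 ✓; ∠(BR, RH) = 93.10° ✗; |RH| = 8.800 ✓.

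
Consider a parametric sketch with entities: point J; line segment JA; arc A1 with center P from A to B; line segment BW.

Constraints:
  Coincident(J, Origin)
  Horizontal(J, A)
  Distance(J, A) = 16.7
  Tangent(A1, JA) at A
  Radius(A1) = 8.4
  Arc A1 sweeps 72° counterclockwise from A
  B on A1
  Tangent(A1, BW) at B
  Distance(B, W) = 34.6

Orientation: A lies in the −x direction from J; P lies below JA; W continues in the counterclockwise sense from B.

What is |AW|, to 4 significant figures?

42.98

On A1, A sits at bearing 90° from P; a 72° counterclockwise sweep puts B at bearing 162°, so B = P + 8.4·(cos 162°, sin 162°) = (-24.69, -5.804). Tangency of A1 to BW means the radius PB is perpendicular to BW, so BW runs along (−sin 162°, cos 162°); with |BW| = 34.6, W = (-35.38, -38.71). Then |AW| = |W − A| = 42.98.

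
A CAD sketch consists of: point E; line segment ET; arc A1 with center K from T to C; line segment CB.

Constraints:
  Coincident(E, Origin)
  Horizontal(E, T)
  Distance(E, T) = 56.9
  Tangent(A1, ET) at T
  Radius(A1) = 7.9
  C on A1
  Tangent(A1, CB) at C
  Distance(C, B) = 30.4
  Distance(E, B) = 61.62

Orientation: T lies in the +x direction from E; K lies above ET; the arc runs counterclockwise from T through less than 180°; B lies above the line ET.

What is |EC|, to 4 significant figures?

64.82

E is at the origin; ET is horizontal with |ET| = 56.9 and T on the +x side, so T = (56.90, 0.000). Since A1 is tangent to ET there, KT ⟂ ET, so K = T + (0, 7.9) = (56.90, 7.900). Since KC ⟂ CB (tangency), |KB| = √(7.9² + 30.4²) = 31.41 regardless of where C sits on A1. So B lies on both circle(E, 61.62) and circle(K, 31.41); the above-ET intersection is B = (48.40, 38.14). C is the foot of the tangent from B: C = (63.72, 11.88).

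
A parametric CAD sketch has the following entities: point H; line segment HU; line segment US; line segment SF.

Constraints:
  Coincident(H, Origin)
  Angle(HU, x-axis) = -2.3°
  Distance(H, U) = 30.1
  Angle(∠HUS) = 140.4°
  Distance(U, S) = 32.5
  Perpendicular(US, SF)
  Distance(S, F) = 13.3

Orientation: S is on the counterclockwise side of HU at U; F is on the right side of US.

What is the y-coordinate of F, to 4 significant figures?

7.907

H is at the origin; HU runs at -2.3° with length 30.1, so U = 30.1·(cos -2.3°, sin -2.3°) = (30.08, -1.208). ∠HUS = 140.4°, so US runs at -2.3° + (180° − 140.4°) = 37.30° from the x-axis; with |US| = 32.5, S = U + 32.5·(cos 37.30°, sin 37.30°) = (55.93, 18.49). US is perpendicular to SF; with |SF| = 13.3 on the right of US, F = S + 13.3·(0.6060, -0.7955) = (63.99, 7.907). So F.y = 7.907.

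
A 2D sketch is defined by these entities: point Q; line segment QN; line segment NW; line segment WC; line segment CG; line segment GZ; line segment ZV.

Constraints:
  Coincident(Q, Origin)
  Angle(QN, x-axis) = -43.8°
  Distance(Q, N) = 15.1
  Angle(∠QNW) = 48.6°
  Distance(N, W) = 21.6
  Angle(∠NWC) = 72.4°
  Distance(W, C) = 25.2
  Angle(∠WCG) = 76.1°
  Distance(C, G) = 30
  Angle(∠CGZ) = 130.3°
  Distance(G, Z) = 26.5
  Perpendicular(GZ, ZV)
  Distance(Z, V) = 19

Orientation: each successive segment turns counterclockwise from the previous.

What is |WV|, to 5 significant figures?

27.784

Q is at the origin; QN runs at -43.8° with length 15.1, so N = (10.899, -10.451). ∠QNW = 48.6° gives NW at 87.600° from the x-axis; with |NW| = 21.6, W = (11.803, 11.130). ∠NWC = 72.4° gives WC at -164.80° from the x-axis; with |WC| = 25.2, C = (-12.515, 4.5225). ∠WCG = 76.1° gives CG at -60.900° from the x-axis; with |CG| = 30.0, G = (2.0747, -21.691). ∠CGZ = 130.3° gives GZ at -11.200° from the x-axis; with |GZ| = 26.5, Z = (28.070, -26.838). GZ ⟂ ZV, so ZV runs at 78.800°; with |ZV| = 19.0, V = (31.761, -8.1997). Then |WV| = |V − W| = 27.784.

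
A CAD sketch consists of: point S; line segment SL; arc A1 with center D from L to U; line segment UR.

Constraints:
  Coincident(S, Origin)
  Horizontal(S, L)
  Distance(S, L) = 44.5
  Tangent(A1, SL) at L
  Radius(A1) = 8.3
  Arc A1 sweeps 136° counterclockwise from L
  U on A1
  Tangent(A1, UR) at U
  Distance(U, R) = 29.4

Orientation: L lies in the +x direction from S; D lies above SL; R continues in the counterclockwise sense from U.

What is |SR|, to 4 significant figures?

45.29

S is at the origin; S and L share the same y with |SL| = 44.5 and L on the +x side, so L = (44.50, 0.000). Since A1 is tangent to SL there, DL ⟂ SL, so D = L + (0, 8.3) = (44.50, 8.300). On A1, L sits at bearing -90° from D; a 136° counterclockwise sweep puts U at bearing 46°, so U = D + 8.3·(cos 46°, sin 46°) = (50.27, 14.27). Since A1 is tangent to UR there, DU ⟂ UR, so UR runs along (−sin 46°, cos 46°); with |UR| = 29.4, R = (29.12, 34.69). Then |SR| = |R − S| = 45.29.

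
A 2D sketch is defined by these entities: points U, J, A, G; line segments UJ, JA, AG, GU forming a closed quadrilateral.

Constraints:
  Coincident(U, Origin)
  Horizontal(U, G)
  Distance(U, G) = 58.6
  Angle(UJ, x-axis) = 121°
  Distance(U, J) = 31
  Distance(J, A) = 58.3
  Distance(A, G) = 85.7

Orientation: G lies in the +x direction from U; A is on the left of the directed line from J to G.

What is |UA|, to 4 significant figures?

76.66

Checks: UJ at 121.0° ✓; |JA| = 58.30 ✓; |AG| = 85.70 ✓.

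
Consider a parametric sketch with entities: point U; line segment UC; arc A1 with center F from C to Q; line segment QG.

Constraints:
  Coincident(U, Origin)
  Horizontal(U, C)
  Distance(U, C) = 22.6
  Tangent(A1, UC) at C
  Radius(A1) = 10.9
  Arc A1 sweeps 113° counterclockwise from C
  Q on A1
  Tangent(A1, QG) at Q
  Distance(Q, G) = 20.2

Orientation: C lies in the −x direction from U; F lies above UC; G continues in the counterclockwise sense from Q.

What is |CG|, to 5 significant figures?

33.821

U is at the origin; U and C share the same y with |UC| = 22.6 and C on the −x side, so C = (-22.600, 0.0000). The tangent condition forces FC to be normal to UC, so F = C + (0, 10.9) = (-22.600, 10.900). On A1, C sits at bearing -90° from F; a 113° counterclockwise sweep puts Q at bearing 23°, so Q = F + 10.9·(cos 23°, sin 23°) = (-12.566, 15.159). A1 meets QG tangentially, so FQ is at right angles to QG, so QG runs along (−sin 23°, cos 23°); with |QG| = 20.2, G = (-20.459, 33.753). Then |CG| = |G − C| = 33.821.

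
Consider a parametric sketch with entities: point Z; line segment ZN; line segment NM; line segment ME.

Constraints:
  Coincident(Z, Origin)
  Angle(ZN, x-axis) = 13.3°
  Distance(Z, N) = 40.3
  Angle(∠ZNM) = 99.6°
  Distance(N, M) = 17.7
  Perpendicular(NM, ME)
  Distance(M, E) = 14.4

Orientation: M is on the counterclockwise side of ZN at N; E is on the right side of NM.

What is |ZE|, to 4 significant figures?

59.39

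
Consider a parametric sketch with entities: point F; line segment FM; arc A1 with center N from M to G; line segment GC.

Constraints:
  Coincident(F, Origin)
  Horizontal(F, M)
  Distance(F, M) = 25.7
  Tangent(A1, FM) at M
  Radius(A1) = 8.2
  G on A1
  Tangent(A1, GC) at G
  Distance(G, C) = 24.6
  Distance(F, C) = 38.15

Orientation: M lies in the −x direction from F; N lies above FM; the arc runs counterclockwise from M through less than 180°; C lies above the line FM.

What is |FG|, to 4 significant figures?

19.52

Checks: F = (0.00, 0.00) ✓; |NG| = 8.200 ✓; ∠(NG, GC) = 90.00° ✓; |GC| = 24.60 ✓; |FC| = 38.15 ✓.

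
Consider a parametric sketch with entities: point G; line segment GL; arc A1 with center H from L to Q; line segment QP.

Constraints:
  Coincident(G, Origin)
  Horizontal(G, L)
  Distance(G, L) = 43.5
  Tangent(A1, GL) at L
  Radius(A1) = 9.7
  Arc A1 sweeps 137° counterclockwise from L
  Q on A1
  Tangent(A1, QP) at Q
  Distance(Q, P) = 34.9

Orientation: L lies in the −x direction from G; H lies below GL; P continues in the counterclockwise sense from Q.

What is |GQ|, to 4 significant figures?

52.85

G is at the origin; GL is horizontal with |GL| = 43.5 and L on the −x side, so L = (-43.50, 0.000). Tangency of A1 to GL means the radius HL is perpendicular to GL, so H = L + (0, -9.7) = (-43.50, -9.700). On A1, L sits at bearing 90° from H; a 137° counterclockwise sweep puts Q at bearing 227°, so Q = H + 9.7·(cos 227°, sin 227°) = (-50.12, -16.79). Then |GQ| = |Q − G| = 52.85.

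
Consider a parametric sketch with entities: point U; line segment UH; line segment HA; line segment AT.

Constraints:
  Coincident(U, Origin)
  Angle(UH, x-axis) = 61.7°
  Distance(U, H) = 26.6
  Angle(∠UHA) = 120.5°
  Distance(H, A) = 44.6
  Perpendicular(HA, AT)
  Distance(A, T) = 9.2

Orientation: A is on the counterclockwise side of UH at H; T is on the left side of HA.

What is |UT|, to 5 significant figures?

59.698

U is at the origin; UH runs at 61.7° with length 26.6, so H = 26.6·(cos 61.7°, sin 61.7°) = (12.611, 23.421). ∠UHA = 120.5°, so HA runs at 61.7° + (180° − 120.5°) = 121.20° from the x-axis; with |HA| = 44.6, A = H + 44.6·(cos 121.20°, sin 121.20°) = (-10.493, 61.570). HA is perpendicular to AT; with |AT| = 9.2 on the left of HA, T = A + 9.2·(-0.85536, -0.51803) = (-18.363, 56.804). Then |UT| = |T − U| = 59.698.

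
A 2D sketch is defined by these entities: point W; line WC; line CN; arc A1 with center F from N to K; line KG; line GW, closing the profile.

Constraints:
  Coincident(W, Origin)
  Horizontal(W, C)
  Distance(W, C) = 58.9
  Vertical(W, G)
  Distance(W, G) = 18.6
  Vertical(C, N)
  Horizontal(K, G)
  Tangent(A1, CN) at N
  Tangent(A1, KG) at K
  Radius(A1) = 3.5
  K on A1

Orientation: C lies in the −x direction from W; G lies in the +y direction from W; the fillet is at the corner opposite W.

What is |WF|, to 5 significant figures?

57.421

W is at the origin; WC is horizontal with |WC| = 58.9 and C on the −x side, so C = (-58.900, 0.0000). WG is vertical with |WG| = 18.6 and G on the +y side, so G = (0.0000, 18.600). The virtual corner opposite W is at (-58.900, 18.600). A1 meets CN tangentially, so FN is at right angles to CN and tangency of A1 to KG means the radius FK is perpendicular to KG, with radius 3.5, so the center F sits 3.5 in from both sides at F = (-55.400, 15.100). Then |WF| = |F − W| = 57.421.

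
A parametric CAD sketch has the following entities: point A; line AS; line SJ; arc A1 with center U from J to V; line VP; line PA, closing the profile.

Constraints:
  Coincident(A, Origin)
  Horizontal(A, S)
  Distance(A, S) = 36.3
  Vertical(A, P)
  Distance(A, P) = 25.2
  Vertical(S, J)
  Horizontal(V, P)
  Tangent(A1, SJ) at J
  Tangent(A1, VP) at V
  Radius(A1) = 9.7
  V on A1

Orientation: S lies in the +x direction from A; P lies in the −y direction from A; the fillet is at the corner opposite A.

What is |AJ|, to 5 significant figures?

39.471

A is at the origin; AS is horizontal with |AS| = 36.3 and S on the +x side, so S = (36.300, 0.0000). A and P share the same x with |AP| = 25.2 and P on the −y side, so P = (0.0000, -25.200). The virtual corner opposite A is at (36.300, -25.200). Tangency of A1 to SJ means the radius UJ is perpendicular to SJ and tangency of A1 to VP means the radius UV is perpendicular to VP, with radius 9.7, so the center U sits 9.7 in from both sides at U = (26.600, -15.500). That places the tangent points at J = (36.300, -15.500) on SJ and V = (26.600, -25.200) on VP. Then |AJ| = |J − A| = 39.471.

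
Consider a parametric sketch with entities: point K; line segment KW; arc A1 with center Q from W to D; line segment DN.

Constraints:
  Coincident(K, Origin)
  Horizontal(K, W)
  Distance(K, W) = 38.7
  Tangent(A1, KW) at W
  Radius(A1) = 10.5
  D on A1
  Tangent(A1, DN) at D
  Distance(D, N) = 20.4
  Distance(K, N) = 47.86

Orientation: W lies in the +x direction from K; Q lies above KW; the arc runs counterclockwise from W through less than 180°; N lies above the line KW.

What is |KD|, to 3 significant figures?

50.0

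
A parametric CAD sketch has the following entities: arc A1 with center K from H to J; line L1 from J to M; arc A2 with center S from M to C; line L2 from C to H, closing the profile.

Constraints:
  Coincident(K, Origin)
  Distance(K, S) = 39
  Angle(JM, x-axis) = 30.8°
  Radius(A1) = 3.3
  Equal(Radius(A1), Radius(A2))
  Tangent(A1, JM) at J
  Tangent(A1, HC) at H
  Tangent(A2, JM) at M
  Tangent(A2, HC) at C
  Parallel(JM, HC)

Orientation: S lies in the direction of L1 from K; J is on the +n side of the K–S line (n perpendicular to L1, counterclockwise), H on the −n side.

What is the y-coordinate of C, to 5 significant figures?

17.135

The slot axis is L1's direction at 30.8°, so u = (cos 30.8°, sin 30.8°) = (0.85896, 0.51204) and n = (−sin 30.8°, cos 30.8°) = (-0.51204, 0.85896). K is at the origin and S lies 39.0 along u from K, so S = 39.0·u = (33.499, 19.970). Tangency of A1 to both parallel lines with radius 3.3 puts J and H at K ± 3.3·n: J = (-1.6897, 2.8346), H = (1.6897, -2.8346). Equal radii place M and C the same way about S: M = S + 3.3·n = (31.810, 22.804), C = S − 3.3·n = (35.189, 17.135). So C.y = 17.135.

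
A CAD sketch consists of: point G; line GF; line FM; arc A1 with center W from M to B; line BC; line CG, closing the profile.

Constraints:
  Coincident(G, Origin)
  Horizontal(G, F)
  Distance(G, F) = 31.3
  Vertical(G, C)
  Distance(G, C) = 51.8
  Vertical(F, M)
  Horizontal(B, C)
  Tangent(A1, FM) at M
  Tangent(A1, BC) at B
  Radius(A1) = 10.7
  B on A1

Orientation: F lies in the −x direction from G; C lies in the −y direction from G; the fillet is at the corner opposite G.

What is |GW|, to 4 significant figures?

45.97

G is at the origin; G and F share the same y with |GF| = 31.3 and F on the −x side, so F = (-31.30, 0.000). G and C share the same x with |GC| = 51.8 and C on the −y side, so C = (0.000, -51.80). The virtual corner opposite G is at (-31.30, -51.80). Since A1 is tangent to FM there, WM ⟂ FM and tangency of A1 to BC means the radius WB is perpendicular to BC, with radius 10.7, so the center W sits 10.7 in from both sides at W = (-20.60, -41.10). Then |GW| = |W − G| = 45.97.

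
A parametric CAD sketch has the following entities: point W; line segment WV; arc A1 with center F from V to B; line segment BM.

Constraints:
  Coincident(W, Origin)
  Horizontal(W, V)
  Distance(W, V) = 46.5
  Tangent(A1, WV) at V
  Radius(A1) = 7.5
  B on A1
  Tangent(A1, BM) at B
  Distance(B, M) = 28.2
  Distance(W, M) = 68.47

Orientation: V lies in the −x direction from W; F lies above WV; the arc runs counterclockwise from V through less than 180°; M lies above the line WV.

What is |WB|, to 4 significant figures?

42.78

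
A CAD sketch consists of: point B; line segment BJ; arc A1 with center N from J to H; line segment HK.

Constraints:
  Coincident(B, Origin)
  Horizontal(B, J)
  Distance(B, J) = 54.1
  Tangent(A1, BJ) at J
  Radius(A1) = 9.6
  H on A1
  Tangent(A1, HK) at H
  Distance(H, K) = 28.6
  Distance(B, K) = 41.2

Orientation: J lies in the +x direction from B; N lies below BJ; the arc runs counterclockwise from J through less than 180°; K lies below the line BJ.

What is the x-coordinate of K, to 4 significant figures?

30.21

Checks: B.y = 0.00, J.y = 0.00 ✓; |NH| = 9.600 ✓; ∠(NH, HK) = 90.00° ✓; |HK| = 28.60 ✓; |BK| = 41.20 ✓.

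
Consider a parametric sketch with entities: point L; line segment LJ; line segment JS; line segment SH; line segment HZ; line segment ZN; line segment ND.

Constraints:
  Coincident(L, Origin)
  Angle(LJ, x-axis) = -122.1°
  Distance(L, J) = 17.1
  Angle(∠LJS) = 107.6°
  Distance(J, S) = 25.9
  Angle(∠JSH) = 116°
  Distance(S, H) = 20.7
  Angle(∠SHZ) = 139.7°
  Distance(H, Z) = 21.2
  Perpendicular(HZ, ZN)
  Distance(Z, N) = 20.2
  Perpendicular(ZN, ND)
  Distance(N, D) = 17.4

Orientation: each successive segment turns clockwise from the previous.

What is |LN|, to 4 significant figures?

23.54

L is at the origin; LJ runs at -122.1° with length 17.1, so J = (-9.087, -14.49). ∠LJS = 107.6° gives JS at 165.5° from the x-axis; with |JS| = 25.9, S = (-34.16, -8.001). ∠JSH = 116.0° gives SH at 101.5° from the x-axis; with |SH| = 20.7, H = (-38.29, 12.28). ∠SHZ = 139.7° gives HZ at 61.20° from the x-axis; with |HZ| = 21.2, Z = (-28.08, 30.86). HZ ⟂ ZN, so ZN runs at -28.80°; with |ZN| = 20.2, N = (-10.37, 21.13). Then |LN| = |N − L| = 23.54.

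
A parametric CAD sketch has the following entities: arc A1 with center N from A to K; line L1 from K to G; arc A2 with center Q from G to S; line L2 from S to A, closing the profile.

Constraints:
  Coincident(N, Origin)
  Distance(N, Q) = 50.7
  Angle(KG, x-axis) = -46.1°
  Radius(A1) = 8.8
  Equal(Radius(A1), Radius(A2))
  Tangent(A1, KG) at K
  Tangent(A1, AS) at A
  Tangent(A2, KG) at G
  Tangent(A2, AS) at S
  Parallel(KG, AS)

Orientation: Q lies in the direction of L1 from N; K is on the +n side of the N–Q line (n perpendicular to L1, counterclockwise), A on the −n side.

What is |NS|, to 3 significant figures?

51.5

The slot axis is L1's direction at -46.1°, so u = (cos -46.1°, sin -46.1°) = (0.693, -0.721) and n = (−sin -46.1°, cos -46.1°) = (0.721, 0.693). N is at the origin and Q lies 50.7 along u from N, so Q = 50.7·u = (35.2, -36.5). Tangency of A1 to both parallel lines with radius 8.8 puts K and A at N ± 8.8·n: K = (6.34, 6.10), A = (-6.34, -6.10). Equal radii place G and S the same way about Q: G = Q + 8.8·n = (41.5, -30.4), S = Q − 8.8·n = (28.8, -42.6). Then |NS| = |S − N| = 51.5.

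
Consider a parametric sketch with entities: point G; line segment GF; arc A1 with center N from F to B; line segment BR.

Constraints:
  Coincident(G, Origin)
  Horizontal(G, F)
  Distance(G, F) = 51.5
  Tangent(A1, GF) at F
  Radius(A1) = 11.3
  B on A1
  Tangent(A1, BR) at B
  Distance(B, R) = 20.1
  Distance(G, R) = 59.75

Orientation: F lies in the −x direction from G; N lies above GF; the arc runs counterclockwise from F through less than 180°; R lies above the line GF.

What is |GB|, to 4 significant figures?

44.01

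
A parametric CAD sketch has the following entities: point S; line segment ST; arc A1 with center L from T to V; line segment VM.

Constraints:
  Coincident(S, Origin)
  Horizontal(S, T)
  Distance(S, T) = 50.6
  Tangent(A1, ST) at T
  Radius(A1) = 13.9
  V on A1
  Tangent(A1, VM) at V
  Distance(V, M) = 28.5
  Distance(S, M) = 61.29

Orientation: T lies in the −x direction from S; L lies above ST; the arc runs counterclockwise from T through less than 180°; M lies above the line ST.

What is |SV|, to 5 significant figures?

40.437

Checks: |LV| = 13.90 ✓; ∠(LV, VM) = 90.00° ✓; |VM| = 28.50 ✓; |SM| = 61.29 ✓.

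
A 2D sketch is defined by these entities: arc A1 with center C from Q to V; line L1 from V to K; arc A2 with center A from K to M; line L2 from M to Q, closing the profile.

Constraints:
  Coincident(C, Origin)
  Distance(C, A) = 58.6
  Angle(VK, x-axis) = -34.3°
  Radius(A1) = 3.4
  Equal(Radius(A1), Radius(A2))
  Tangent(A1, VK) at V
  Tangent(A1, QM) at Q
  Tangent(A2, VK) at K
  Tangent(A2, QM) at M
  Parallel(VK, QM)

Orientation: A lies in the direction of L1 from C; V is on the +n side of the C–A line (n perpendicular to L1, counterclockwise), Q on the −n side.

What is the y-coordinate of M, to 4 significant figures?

-35.83

The slot axis is L1's direction at -34.3°, so u = (cos -34.3°, sin -34.3°) = (0.8261, -0.5635) and n = (−sin -34.3°, cos -34.3°) = (0.5635, 0.8261). C is at the origin and A lies 58.6 along u from C, so A = 58.6·u = (48.41, -33.02). Tangency of A1 to both parallel lines with radius 3.4 puts V and Q at C ± 3.4·n: V = (1.916, 2.809), Q = (-1.916, -2.809). Equal radii place K and M the same way about A: K = A + 3.4·n = (50.33, -30.21), M = A − 3.4·n = (46.49, -35.83). So M.y = -35.83.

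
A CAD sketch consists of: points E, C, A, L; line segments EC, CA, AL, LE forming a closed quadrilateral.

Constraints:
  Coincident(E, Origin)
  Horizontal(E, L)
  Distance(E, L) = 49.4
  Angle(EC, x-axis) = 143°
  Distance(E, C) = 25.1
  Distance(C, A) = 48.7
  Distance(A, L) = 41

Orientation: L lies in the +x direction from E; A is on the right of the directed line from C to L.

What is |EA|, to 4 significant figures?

24.26

E is at the origin; EL is horizontal with |EL| = 49.4 and L in +x, so L = (49.4, 0). EC runs at 143.0° with |EC| = 25.1, so C = (-20.05, 15.11). A is determined by |CA| = 48.7 and |AL| = 41.0 together: it lies at the intersection of circle(C, 48.7) and circle(L, 41.0). With |CL| = 71.07, the foot of the radical line on CL is 40.39 from C and the perpendicular offset is √(48.7² − 40.39²) = 27.20. Taking the right-of-CL solution: A = (13.64, -20.06).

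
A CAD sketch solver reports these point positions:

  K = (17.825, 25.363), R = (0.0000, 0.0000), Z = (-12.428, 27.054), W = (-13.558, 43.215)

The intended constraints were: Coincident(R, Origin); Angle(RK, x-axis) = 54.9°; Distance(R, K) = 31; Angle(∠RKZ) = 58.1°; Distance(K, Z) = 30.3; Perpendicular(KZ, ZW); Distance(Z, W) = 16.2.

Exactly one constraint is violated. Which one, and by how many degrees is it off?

Perpendicular(KZ, ZW) — off by 7.20°.

R = (0.00, 0.00) ✓; RK at 54.90° ✓; |RK| = 31.00 ✓; ∠RKZ = 58.10° ✓; |KZ| = 30.30 ✓; ∠(KZ, ZW) = 82.80° ✗; |ZW| = 16.20 ✓.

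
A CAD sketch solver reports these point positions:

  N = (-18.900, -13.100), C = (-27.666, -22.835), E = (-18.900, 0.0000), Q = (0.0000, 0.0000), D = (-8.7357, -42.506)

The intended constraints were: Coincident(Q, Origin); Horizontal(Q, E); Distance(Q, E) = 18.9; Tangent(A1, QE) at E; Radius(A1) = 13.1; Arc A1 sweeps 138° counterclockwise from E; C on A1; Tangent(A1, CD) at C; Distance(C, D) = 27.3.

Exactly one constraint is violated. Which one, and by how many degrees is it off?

Tangent(A1, CD) at C — off by 4.10°.

Q = (0.00, 0.00) ✓; Q.y = 0.00, E.y = 0.00 ✓; |QE| = 18.90 ✓; ∠(NE, EQ) = 90.00° ✓; |NE| = 13.10 ✓; bearing(N→C) − bearing(N→E) = 138.0° ✓; |NC| = 13.10 ✓; ∠(NC, CD) = 94.10° ✗; |CD| = 27.30 ✓.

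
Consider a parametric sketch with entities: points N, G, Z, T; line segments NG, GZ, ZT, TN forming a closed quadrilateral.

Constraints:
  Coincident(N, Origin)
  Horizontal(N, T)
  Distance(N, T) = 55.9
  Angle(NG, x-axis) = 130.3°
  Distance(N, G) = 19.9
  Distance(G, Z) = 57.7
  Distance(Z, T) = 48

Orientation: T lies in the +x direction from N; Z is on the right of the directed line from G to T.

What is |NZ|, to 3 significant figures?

37.9

N is at the origin; NT is horizontal with |NT| = 55.9 and T in +x, so T = (55.9, 0). NG runs at 130.3° with |NG| = 19.9, so G = (-12.9, 15.2). Z is determined by |GZ| = 57.7 and |ZT| = 48.0 together: it lies at the intersection of circle(G, 57.7) and circle(T, 48.0). With |GT| = 70.4, the foot of the radical line on GT is 42.5 from G and the perpendicular offset is √(57.7² − 42.5²) = 39.0. Taking the right-of-GT solution: Z = (20.2, -32.1).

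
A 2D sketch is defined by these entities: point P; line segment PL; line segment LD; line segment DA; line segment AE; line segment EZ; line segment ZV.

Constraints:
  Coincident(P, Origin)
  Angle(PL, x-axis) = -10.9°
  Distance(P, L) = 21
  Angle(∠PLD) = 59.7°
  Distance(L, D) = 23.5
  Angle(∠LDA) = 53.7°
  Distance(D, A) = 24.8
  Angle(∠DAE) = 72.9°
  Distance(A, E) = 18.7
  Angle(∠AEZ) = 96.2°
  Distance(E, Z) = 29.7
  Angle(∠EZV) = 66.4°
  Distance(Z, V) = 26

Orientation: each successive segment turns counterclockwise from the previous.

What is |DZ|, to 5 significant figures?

15.733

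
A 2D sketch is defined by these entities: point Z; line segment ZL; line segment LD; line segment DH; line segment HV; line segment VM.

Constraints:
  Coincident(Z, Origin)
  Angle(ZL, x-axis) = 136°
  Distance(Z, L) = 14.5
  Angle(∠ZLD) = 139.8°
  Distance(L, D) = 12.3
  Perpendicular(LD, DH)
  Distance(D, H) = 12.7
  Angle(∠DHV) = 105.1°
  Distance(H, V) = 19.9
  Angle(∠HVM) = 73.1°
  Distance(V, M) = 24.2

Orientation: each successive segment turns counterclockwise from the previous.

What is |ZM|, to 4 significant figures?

16.42

∠DHV = 105.1° gives HV at -18.90° from the x-axis; with |HV| = 19.9, V = (-4.718, -8.230). ∠HVM = 73.1° gives VM at 88.00° from the x-axis; with |VM| = 24.2, M = (-3.873, 15.95). Then |ZM| = |M − Z| = 16.42.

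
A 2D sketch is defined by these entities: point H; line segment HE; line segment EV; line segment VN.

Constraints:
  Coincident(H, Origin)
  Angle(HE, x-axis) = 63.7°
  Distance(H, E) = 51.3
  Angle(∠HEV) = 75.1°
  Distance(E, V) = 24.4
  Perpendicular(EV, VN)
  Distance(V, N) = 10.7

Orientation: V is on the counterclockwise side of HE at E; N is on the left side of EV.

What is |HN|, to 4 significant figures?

40.46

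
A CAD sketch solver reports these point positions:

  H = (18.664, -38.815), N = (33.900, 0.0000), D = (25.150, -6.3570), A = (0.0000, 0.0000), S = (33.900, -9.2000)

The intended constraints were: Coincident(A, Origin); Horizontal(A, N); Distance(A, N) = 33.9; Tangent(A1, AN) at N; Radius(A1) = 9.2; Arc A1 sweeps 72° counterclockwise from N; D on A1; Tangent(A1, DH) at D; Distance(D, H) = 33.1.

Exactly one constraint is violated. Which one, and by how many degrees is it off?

Tangent(A1, DH) at D — off by 6.70°.

A = (0.00, 0.00) ✓; A.y = 0.00, N.y = 0.00 ✓; |AN| = 33.90 ✓; ∠(SN, NA) = 90.00° ✓; |SN| = 9.200 ✓; bearing(S→D) − bearing(S→N) = 72.00° ✓; |SD| = 9.200 ✓; ∠(SD, DH) = 83.30° ✗; |DH| = 33.10 ✓.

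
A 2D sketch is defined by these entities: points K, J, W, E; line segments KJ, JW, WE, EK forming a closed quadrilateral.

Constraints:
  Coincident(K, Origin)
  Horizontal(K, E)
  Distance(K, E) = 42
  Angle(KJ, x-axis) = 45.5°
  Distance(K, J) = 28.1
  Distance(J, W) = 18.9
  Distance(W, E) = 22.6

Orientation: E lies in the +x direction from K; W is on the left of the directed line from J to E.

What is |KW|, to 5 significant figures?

44.466

Checks: |JW| = 18.90 ✓; |WE| = 22.60 ✓.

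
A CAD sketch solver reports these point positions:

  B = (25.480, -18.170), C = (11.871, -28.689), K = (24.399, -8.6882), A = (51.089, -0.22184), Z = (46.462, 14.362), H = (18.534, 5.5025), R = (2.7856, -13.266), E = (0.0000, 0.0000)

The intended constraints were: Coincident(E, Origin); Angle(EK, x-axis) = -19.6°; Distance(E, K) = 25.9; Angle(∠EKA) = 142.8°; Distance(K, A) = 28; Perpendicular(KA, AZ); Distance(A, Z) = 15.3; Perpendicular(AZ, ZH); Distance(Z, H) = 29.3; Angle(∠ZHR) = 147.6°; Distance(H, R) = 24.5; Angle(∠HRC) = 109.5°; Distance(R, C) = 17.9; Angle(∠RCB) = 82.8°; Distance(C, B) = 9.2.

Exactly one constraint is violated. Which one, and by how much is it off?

Distance(C, B) = 9.2 — off by 8.00.

E = (0.00, 0.00) ✓; EK at -19.60° ✓; |EK| = 25.90 ✓; ∠EKA = 142.8° ✓; |KA| = 28.00 ✓; ∠(KA, AZ) = 90.00° ✓; |AZ| = 15.30 ✓; ∠(AZ, ZH) = 90.00° ✓; |ZH| = 29.30 ✓; ∠ZHR = 147.6° ✓; |HR| = 24.50 ✓; ∠HRC = 109.5° ✓; |RC| = 17.90 ✓; ∠RCB = 82.80° ✓; |CB| = 17.20 ✗.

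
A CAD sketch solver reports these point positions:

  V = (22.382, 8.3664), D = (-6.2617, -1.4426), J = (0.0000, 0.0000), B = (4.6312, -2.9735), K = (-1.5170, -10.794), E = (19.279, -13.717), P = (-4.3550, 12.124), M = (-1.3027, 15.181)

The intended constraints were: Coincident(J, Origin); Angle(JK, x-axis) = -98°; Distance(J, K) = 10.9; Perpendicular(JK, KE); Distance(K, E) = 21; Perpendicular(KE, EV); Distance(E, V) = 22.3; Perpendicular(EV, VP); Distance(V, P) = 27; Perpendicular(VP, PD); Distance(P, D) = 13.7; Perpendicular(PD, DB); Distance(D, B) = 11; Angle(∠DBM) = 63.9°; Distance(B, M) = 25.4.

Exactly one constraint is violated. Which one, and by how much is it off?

Distance(B, M) = 25.4 — off by 6.30.

J = (0.00, 0.00) ✓; JK at -98.00° ✓; |JK| = 10.90 ✓; ∠(JK, KE) = 90.00° ✓; |KE| = 21.00 ✓; ∠(KE, EV) = 90.00° ✓; |EV| = 22.30 ✓; ∠(EV, VP) = 90.00° ✓; |VP| = 27.00 ✓; ∠(VP, PD) = 90.00° ✓; |PD| = 13.70 ✓; ∠(PD, DB) = 90.00° ✓; |DB| = 11.00 ✓; ∠DBM = 63.90° ✓; |BM| = 19.10 ✗.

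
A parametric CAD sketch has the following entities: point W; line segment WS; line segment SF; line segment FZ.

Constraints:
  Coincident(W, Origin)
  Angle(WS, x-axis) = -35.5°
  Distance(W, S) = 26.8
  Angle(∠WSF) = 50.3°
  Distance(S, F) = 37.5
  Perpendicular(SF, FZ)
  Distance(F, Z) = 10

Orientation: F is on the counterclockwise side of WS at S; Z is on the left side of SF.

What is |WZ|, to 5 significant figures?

22.982

W is at the origin; WS runs at -35.5° with length 26.8, so S = 26.8·(cos -35.5°, sin -35.5°) = (21.818, -15.563). ∠WSF = 50.3°, so SF runs at -35.5° + (180° − 50.3°) = 94.200° from the x-axis; with |SF| = 37.5, F = S + 37.5·(cos 94.200°, sin 94.200°) = (19.072, 21.836). The perpendicularity gives FZ at right angles to SF; with |FZ| = 10.0 on the left of SF, Z = F + 10.0·(-0.99731, -0.073238) = (9.0987, 21.104). Then |WZ| = |Z − W| = 22.982.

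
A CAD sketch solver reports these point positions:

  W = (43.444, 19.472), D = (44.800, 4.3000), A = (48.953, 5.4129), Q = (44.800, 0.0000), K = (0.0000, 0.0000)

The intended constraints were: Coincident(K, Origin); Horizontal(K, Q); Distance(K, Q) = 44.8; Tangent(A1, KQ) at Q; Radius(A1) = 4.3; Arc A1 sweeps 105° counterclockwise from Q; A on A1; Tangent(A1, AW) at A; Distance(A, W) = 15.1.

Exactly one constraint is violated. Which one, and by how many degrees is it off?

Tangent(A1, AW) at A — off by 6.40°.

K = (0.00, 0.00) ✓; K.y = 0.00, Q.y = 0.00 ✓; |KQ| = 44.80 ✓; ∠(DQ, QK) = 90.00° ✓; |DQ| = 4.300 ✓; bearing(D→A) − bearing(D→Q) = 105.0° ✓; |DA| = 4.300 ✓; ∠(DA, AW) = 83.60° ✗; |AW| = 15.10 ✓.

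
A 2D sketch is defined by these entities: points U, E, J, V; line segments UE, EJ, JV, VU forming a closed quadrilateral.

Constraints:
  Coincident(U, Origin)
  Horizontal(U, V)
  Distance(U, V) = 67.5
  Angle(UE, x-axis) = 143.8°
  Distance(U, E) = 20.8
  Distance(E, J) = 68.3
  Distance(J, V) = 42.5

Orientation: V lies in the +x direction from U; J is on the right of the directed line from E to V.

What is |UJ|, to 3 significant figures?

47.5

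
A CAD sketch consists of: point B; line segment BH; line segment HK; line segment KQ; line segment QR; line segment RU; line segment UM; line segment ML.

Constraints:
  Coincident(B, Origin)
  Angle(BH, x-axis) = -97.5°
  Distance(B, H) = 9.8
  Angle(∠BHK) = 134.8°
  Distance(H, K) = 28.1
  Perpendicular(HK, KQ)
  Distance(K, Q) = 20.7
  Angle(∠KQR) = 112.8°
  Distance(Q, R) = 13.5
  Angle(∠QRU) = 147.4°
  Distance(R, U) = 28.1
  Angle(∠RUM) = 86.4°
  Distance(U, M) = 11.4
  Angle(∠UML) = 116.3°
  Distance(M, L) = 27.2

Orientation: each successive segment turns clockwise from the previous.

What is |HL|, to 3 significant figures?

17.6

B is at the origin; BH runs at -97.5° with length 9.8, so H = (-1.28, -9.72). ∠BHK = 134.8° gives HK at -143° from the x-axis; with |HK| = 28.1, K = (-23.6, -26.7). HK ⟂ KQ, so KQ runs at 127°; with |KQ| = 20.7, Q = (-36.2, -10.3). ∠KQR = 112.8° gives QR at 60.1° from the x-axis; with |QR| = 13.5, R = (-29.4, 1.42). ∠QRU = 147.4° gives RU at 27.5° from the x-axis; with |RU| = 28.1, U = (-4.52, 14.4). ∠RUM = 86.4° gives UM at -66.1° from the x-axis; with |UM| = 11.4, M = (0.0973, 3.98). ∠UML = 116.3° gives ML at -130° from the x-axis; with |ML| = 27.2, L = (-17.3, -16.9). Then |HL| = |L − H| = 17.6.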